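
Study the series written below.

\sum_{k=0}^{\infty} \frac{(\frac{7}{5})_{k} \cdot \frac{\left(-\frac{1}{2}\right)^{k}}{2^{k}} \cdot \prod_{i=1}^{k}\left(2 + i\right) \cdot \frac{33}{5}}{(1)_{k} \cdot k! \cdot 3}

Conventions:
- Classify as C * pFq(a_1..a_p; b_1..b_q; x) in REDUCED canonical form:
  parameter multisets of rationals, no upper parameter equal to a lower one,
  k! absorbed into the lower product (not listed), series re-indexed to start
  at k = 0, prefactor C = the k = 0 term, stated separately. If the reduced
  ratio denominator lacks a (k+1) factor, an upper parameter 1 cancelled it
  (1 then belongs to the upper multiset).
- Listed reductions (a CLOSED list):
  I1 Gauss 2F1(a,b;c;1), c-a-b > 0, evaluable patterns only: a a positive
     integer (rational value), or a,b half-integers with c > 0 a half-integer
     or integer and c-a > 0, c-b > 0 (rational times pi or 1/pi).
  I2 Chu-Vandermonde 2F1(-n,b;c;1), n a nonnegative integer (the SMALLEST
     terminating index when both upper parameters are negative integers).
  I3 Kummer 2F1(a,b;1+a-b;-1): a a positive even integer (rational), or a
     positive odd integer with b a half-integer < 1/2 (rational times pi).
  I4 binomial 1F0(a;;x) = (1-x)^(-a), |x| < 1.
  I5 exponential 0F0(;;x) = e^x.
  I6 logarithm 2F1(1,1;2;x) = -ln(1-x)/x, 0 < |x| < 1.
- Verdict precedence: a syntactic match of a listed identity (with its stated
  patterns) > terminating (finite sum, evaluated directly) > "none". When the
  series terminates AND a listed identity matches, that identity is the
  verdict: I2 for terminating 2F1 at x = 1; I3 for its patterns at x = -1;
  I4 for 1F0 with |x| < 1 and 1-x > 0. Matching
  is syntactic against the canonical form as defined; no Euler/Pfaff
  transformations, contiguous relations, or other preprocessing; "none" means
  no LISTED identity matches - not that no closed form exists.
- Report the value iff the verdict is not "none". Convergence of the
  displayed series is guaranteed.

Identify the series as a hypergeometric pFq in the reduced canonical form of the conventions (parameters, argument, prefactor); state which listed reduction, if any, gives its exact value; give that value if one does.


First insight: t_0 = \frac{11}{5} here, and the two k-th powers (C = 11/5, x = -1/4) combine into one argument.
Term ratio: r(k) = -\frac{1}{4} * (k+\frac{7}{5}) (k+3) / [(k+1) (k+1)] ; factor over Q: parameters, x = -\frac{1}{4}, and C = \frac{11}{5}.

Reduced: x = -\frac{1}{4}, 2F1, upper = {\frac{7}{5}, 3}, lower = {1}, C = \frac{11}{5}. Verdict: none. No listed pattern accepts 2F1(\frac{7}{5}, 3; 1; -\frac{1}{4}).


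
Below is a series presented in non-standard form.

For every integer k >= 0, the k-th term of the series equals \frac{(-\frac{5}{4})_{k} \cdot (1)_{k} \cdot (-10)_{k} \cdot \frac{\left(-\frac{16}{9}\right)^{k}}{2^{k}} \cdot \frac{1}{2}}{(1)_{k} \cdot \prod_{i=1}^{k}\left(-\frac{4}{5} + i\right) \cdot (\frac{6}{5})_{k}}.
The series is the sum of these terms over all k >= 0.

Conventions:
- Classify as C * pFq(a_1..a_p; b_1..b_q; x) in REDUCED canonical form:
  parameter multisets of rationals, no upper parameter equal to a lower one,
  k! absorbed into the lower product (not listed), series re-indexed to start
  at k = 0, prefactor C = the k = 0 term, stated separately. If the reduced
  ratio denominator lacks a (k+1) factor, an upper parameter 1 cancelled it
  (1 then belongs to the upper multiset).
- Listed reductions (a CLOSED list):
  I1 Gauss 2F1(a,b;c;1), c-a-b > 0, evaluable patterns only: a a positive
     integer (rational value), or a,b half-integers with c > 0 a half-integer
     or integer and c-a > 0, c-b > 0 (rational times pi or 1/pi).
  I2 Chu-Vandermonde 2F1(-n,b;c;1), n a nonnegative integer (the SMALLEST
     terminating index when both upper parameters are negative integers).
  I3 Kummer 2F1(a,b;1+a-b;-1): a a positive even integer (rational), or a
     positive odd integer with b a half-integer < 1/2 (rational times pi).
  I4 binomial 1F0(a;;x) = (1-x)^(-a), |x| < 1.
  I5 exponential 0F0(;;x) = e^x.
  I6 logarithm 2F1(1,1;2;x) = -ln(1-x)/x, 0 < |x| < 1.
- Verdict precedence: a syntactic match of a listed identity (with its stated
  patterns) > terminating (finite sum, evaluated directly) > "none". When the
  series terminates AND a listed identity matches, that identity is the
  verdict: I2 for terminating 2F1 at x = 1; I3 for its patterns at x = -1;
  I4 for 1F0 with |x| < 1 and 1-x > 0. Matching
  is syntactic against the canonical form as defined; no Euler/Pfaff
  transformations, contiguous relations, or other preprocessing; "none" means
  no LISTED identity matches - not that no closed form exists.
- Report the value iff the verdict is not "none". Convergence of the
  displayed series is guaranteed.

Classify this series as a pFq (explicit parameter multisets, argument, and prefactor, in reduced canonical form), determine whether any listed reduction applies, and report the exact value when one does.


Key observation: with t_0 = \frac{1}{2}, the two k-th powers (C = 1/2) combine into one argument.
Step ratio: r(k) = -\frac{8}{9} * (k-10) (k-\frac{5}{4}) (k+1) / [(k+\frac{1}{5}) (k+\frac{6}{5}) (k+1)] - poly over poly, x = -\frac{8}{9} from leading terms; C = \frac{1}{2} at k = 0.

With C = \frac{1}{2}: the canonical form is 3F2(-10, -\frac{5}{4}, 1; \frac{1}{5}, \frac{6}{5}; -\frac{8}{9}). Verdict: terminating - the sum ends at index 10 because -10 is a negative integer; exact evaluation follows. Its exact value is \frac{11437651118529542732882351}{360292328320824874640952}.


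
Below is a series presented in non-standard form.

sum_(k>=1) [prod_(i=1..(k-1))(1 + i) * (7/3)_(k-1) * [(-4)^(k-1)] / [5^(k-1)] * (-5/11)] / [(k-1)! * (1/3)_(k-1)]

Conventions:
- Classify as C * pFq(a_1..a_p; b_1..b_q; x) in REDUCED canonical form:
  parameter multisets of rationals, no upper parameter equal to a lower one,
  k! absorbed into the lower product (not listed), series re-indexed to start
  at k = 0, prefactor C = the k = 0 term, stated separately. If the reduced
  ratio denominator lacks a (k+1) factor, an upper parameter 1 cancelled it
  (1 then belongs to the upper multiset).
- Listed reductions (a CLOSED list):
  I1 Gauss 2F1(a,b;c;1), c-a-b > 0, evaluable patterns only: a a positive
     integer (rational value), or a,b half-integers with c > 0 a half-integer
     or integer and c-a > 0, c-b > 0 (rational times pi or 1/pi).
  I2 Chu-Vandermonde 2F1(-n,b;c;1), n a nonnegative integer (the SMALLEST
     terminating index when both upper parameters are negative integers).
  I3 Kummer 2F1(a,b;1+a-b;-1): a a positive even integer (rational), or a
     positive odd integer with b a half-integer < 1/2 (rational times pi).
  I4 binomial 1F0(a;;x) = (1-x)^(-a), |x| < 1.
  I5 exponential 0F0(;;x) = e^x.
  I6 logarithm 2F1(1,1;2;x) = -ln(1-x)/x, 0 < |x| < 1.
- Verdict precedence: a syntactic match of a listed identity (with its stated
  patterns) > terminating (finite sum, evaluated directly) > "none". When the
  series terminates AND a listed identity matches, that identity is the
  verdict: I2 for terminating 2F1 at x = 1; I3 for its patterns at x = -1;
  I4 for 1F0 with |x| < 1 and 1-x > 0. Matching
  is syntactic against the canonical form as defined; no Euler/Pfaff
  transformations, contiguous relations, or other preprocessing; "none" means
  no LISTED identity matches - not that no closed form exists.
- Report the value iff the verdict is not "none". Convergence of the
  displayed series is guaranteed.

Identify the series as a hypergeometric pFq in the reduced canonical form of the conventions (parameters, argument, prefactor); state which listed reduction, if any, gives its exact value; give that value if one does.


This is -5/11 * 2F1(2, 7/3; 1/3; -4/5) in reduced canonical form. Verdict: none. Every listed pattern misses the 2F1 form at -4/5, upper {2, 7/3}.

First insight: from the first term -5/11: the two geometric factors (prefactor -5/11) combine into one argument.
Term ratio: r(k) = (-4/5) * (k+2) (k+7/3) / [(k+1/3) (k+1)] - rational; roots negated = parameters, x = (-4/5), C = -5/11.


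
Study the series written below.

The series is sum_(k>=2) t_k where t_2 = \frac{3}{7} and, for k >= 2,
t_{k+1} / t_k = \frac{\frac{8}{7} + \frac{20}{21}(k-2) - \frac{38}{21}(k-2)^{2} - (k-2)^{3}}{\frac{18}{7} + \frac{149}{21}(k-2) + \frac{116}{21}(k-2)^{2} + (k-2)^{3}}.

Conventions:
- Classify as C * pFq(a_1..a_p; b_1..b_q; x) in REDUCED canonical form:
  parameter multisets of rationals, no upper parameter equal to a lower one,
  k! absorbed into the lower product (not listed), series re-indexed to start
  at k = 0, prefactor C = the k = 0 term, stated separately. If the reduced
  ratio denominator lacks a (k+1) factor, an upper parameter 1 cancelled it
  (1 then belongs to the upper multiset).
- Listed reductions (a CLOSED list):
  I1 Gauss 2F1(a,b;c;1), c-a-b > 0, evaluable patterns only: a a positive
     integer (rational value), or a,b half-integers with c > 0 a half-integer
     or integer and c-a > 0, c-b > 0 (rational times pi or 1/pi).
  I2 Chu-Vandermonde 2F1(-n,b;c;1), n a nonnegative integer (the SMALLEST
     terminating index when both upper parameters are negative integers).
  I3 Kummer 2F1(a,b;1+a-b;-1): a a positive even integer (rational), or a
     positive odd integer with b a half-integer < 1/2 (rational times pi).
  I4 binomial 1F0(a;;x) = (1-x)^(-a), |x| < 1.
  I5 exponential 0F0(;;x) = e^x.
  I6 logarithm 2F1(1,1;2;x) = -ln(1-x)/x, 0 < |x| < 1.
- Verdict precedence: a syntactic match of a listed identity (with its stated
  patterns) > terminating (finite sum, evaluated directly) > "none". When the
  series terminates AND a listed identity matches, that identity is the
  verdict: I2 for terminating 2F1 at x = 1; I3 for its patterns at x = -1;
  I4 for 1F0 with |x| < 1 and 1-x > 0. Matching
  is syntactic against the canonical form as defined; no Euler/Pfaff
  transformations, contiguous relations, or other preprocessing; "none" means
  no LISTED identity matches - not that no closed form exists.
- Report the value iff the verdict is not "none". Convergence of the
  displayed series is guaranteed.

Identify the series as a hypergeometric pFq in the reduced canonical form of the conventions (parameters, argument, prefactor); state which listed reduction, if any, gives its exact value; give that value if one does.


Canonical form: C = \frac{3}{7} times 2F1 with upper {-\frac{6}{7}, 2}, lower {\frac{27}{7}}, x = -1. Verdict: Kummer's theorem (I3) applies (x = -1; c = \frac{27}{7} equals 1+a-b for upper {-\frac{6}{7}, 2}: listed pattern). Exact value: \frac{30}{49}.

The tell: with t_0 = \frac{3}{7}, the ratio is unreduced: k + 2/3 divides both sides (C = 3/7, x = -1).
Term ratio: r(k) = -1 * (k-\frac{6}{7}) (k+2) / [(k+\frac{27}{7}) (k+1)] ; factor over Q: parameters, x = -1, and C = \frac{3}{7}.


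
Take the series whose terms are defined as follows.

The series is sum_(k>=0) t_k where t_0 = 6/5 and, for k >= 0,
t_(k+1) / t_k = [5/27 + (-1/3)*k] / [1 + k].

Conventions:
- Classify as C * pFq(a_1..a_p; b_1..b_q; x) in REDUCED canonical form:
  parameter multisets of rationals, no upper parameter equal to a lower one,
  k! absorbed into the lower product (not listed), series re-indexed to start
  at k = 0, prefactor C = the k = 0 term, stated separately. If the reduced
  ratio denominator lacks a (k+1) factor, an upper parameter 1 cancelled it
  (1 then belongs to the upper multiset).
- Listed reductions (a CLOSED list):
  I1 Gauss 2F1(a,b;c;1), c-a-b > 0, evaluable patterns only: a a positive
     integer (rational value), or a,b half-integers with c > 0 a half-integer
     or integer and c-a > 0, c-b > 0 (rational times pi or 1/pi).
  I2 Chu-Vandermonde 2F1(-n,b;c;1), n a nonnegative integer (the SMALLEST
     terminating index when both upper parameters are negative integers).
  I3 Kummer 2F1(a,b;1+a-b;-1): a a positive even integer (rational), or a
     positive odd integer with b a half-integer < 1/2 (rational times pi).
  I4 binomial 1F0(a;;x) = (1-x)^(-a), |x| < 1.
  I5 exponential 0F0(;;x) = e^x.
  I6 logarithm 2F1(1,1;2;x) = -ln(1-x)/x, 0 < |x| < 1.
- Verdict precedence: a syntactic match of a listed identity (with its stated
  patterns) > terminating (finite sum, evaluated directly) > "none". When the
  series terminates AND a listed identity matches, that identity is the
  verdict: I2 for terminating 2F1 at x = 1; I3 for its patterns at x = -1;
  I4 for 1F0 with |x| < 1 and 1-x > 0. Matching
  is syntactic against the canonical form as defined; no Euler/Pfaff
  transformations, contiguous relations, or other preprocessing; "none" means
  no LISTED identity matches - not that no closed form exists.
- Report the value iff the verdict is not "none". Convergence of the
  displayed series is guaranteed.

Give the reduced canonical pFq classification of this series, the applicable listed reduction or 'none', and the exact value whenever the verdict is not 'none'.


Canonical form: C = 6/5 times 1F0 with upper {-5/9}, lower {-}, x = -1/3. Verdict: the binomial series (I4) matches (the 1F0 binomial series: exponent 5/9, x = -1/3). Its exact value is (6/5) * (4/3)^(5/9).

Key step: x = (-1/3) and the expanded ratio factors over Q; C = 6/5, x = -1/3, roots give parameters.
Adjacent-term ratio: r(k) = (-1/3) * (k-5/9) / [(k+1)] - rational; roots negated = parameters, x = (-1/3), C = 6/5.


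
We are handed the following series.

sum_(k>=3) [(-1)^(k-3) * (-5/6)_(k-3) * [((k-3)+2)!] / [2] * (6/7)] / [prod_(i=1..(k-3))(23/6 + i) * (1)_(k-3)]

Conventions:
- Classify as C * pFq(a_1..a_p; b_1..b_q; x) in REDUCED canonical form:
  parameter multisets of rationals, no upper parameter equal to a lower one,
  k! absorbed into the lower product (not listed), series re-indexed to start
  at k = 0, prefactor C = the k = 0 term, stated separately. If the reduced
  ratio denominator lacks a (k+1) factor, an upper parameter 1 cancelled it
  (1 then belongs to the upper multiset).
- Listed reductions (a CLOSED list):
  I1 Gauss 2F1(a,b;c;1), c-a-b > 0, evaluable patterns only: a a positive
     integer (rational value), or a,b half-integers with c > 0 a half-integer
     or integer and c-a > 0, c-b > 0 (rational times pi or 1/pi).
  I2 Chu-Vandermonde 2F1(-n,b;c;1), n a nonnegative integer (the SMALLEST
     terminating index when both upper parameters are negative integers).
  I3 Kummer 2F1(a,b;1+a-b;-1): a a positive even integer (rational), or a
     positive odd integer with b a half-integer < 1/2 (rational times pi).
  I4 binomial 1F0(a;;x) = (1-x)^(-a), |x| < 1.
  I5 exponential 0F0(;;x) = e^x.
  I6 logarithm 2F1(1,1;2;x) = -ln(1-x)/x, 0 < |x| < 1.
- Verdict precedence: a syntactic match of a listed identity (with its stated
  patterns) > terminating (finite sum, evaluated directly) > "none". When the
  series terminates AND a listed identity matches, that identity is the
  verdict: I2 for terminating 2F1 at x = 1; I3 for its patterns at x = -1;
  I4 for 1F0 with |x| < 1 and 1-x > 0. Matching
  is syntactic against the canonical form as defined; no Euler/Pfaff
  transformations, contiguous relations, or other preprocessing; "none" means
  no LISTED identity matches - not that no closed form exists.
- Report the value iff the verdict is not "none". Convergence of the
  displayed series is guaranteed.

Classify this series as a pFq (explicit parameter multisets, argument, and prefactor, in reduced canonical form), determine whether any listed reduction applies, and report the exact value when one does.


Key step: x = (-1) and (1)_k (C = 6/7, x = -1) is k! itself.
Ratio: r(k) = (-1) * (k-5/6) (k+3) / [(k+29/6) (k+1)] ; factor over Q: parameters, x = (-1), and C = 6/7.

x = -1 here; the reduced form reads 2F1, upper {-5/6, 3}, lower {29/6}, C = 6/7. Verdict: none. A 2F1 with upper {-5/6, 3} fits none of I1-I6 at x = -1; the sum runs forever.


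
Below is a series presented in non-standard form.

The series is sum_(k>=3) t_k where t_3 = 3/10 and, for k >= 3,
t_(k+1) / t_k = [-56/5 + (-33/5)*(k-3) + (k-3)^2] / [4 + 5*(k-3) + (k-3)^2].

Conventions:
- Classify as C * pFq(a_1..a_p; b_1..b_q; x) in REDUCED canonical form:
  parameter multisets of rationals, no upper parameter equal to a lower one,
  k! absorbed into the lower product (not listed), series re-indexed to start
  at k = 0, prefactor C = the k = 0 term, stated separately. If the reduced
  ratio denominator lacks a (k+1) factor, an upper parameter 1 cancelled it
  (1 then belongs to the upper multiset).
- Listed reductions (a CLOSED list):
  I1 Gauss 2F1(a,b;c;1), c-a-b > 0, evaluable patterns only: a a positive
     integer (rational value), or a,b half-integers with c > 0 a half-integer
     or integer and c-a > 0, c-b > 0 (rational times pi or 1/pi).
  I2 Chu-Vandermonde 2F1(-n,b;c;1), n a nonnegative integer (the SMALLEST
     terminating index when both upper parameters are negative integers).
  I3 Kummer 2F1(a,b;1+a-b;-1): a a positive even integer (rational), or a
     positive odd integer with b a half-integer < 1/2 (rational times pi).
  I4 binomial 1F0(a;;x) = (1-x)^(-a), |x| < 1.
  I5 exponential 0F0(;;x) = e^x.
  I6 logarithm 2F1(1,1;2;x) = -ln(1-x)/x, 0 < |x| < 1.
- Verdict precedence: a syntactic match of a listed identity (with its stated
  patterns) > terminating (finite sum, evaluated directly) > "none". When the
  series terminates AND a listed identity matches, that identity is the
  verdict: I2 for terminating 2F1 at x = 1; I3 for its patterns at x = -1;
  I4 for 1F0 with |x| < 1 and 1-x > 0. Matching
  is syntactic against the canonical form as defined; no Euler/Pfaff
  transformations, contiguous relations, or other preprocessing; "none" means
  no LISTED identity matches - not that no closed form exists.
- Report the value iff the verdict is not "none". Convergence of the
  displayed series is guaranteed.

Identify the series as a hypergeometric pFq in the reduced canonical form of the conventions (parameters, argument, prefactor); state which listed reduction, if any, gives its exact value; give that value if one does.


Key step: t_0 = 3/10 here, and factor the ratio over Q (C = 3/10, x = 1): negated roots = parameters.
Step ratio: r(k) = 1 * (k-8) (k+7/5) / [(k+4) (k+1)] - poly over poly, x = 1 from leading terms; C = 3/10 at k = 0.

Canonical form: C = 3/10 times 2F1 with upper {-8, 7/5}, lower {4}, x = 1. Verdict at x = 1: Chu-Vandermonde (I2) matches (terminating 2F1 at x = 1 with n = 8, b = 7/5, c = 4). Value: 2198547/48828125.


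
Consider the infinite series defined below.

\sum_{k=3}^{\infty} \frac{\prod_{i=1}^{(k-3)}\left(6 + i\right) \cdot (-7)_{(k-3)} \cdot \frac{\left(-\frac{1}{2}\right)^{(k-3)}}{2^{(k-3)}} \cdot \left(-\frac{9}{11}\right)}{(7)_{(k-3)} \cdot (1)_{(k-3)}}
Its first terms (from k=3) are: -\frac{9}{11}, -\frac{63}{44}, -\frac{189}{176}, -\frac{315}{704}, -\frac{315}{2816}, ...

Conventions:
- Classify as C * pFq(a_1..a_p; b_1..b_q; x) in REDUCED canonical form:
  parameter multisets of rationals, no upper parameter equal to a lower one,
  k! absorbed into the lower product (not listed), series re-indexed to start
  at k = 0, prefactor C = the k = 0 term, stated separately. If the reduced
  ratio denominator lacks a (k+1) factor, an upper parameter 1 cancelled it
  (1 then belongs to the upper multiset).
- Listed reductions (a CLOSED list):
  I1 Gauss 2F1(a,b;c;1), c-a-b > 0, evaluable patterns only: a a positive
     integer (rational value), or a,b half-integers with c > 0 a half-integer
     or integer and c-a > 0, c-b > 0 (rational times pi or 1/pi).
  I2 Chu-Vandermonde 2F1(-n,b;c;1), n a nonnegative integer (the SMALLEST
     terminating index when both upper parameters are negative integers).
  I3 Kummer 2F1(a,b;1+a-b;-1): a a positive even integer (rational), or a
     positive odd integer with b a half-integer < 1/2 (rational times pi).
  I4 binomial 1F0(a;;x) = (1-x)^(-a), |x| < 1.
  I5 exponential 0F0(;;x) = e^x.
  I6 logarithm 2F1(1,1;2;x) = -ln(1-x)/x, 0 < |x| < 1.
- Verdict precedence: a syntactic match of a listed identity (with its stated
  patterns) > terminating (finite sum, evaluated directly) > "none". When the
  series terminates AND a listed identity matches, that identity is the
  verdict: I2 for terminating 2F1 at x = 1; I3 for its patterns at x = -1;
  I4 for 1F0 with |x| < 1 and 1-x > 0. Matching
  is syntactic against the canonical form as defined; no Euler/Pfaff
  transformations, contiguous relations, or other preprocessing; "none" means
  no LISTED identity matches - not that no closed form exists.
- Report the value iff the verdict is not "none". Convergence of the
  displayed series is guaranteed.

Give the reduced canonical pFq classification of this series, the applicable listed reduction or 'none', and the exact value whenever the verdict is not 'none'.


x = -\frac{1}{4} here; the reduced form reads 1F0, upper {-7}, lower {-}, C = -\frac{9}{11}. Verdict: the I4 binomial reduction fires (the 1F0 binomial series: exponent 7, x = -\frac{1}{4}). Exact value: -\frac{703125}{180224}.

Structural cue: x = -\frac{1}{4} and the running product (C = -9/11, x = -1/4) telescopes to a rising factorial.
Ratio: r(k) = -\frac{1}{4} * (k-7) / [(k+1)] - rational in k, leading ratio -\frac{1}{4}; with t_0 = -\frac{9}{11}, classification follows.


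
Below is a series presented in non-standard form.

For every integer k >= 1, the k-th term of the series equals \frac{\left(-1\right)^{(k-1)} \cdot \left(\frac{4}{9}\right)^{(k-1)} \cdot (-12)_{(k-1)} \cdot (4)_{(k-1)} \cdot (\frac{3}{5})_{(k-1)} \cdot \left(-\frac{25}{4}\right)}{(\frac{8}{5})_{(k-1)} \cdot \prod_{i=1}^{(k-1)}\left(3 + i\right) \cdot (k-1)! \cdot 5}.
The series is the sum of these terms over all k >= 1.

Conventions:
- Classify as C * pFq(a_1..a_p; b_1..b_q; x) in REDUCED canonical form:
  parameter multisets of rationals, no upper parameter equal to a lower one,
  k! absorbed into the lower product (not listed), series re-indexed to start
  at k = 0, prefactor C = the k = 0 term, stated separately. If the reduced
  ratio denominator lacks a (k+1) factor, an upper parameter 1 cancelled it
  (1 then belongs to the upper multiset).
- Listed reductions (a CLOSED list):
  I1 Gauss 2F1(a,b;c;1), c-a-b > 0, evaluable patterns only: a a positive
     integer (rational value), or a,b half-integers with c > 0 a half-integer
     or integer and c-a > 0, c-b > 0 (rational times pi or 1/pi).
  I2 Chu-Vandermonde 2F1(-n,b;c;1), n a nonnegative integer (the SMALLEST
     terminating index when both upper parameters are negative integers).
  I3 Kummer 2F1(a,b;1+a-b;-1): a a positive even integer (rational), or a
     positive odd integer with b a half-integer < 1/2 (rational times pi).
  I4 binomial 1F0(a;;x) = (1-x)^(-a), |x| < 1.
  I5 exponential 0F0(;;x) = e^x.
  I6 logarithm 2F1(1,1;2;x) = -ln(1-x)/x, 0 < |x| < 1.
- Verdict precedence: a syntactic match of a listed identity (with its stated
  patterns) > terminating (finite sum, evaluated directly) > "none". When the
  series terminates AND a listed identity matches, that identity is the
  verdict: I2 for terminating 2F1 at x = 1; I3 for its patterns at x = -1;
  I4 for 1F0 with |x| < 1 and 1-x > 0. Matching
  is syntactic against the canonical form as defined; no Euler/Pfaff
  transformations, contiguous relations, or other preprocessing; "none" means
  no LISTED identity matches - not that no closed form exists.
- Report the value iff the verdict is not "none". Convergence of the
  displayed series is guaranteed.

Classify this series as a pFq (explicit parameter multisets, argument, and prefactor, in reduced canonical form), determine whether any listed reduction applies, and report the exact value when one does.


The series (x = -\frac{4}{9}) is 2F1: upper {-12, \frac{3}{5}}, lower {\frac{8}{5}}, prefactor -\frac{5}{4}. Verdict: terminating. With -12 upstairs the series is a 13-term polynomial sum; evaluated term by term. Its exact value is -\frac{157474223727290594609305}{8907513960685968184284}.

First insight: x = -\frac{4}{9} and the (-1)^k factor (C = -5/4) folds into the argument's sign.
Step ratio: r(k) = -\frac{4}{9} * (k-12) (k+\frac{3}{5}) / [(k+\frac{8}{5}) (k+1)] - poly over poly, x = -\frac{4}{9} from leading terms; C = -\frac{5}{4} at k = 0.


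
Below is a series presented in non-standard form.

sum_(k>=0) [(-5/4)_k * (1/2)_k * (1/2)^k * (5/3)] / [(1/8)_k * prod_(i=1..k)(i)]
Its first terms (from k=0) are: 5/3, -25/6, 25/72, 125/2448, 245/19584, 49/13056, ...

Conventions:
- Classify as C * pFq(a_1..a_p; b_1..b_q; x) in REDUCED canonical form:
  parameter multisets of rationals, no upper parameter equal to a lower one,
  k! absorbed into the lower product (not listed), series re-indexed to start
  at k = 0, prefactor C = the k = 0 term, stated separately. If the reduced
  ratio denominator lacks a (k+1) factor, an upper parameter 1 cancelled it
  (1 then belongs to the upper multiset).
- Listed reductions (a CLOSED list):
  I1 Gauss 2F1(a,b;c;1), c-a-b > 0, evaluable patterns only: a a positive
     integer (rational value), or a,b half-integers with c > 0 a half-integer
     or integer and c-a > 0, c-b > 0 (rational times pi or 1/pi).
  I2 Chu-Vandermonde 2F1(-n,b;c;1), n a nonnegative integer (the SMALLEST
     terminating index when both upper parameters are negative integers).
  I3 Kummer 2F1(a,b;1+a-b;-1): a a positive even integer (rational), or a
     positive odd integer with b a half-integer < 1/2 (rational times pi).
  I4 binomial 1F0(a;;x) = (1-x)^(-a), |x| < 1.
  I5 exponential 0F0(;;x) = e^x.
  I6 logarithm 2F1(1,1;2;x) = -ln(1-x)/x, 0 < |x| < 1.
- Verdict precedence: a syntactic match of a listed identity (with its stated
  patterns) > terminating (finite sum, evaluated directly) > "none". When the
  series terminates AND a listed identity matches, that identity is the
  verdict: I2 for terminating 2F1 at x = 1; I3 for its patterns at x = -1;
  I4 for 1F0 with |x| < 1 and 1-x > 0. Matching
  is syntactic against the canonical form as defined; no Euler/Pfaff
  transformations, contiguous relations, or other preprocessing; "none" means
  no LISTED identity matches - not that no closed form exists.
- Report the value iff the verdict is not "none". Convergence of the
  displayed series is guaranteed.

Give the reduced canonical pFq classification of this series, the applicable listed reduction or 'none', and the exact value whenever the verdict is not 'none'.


At argument 1/2: a 2F1 with upper {-5/4, 1/2}, lower {1/8}, scaled by C = 5/3. Verdict: none. No listed pattern accepts 2F1(-5/4, 1/2; 1/8; 1/2).

Key step: t_0 being 5/3, the product of the first k integers (C = 5/3, x = 1/2) is k!.
Ratio: r(k) = (1/2) * (k-5/4) (k+1/2) / [(k+1/8) (k+1)] - rational in k. x = (1/2); t_0 = 5/3; negate the roots.


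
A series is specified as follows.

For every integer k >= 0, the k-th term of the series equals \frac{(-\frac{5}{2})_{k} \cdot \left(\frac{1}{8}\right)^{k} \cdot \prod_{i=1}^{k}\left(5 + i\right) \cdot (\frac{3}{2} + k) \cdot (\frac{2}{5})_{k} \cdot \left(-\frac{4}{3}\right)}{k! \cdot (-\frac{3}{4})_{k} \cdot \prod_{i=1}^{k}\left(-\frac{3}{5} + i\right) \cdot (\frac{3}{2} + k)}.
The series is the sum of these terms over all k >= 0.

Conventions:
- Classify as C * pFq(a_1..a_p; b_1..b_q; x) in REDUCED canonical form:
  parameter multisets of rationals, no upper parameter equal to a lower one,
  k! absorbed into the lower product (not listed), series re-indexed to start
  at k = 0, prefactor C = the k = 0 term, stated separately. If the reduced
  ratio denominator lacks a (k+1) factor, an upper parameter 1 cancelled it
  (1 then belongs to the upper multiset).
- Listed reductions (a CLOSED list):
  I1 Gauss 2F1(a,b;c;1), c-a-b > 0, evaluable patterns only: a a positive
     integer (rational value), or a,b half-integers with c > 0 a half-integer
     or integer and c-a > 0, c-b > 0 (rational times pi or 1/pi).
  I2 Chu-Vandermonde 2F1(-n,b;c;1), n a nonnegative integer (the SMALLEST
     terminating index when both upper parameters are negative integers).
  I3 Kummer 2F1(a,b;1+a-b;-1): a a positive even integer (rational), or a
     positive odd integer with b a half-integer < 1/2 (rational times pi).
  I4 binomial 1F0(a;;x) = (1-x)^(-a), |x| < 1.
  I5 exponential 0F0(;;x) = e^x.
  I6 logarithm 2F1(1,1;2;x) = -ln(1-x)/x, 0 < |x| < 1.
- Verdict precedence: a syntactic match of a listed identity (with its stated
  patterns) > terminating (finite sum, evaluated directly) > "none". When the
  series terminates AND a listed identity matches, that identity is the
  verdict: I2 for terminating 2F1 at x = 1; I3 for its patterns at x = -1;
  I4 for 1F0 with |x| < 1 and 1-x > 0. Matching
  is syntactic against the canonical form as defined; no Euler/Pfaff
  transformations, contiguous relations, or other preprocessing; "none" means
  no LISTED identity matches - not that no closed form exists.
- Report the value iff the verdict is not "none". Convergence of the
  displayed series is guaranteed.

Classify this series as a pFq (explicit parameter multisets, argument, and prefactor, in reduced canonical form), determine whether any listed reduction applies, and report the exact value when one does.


Prefactor -\frac{4}{3}, argument \frac{1}{8}: 2F1 with upper {-\frac{5}{2}, 6} over lower {-\frac{3}{4}}. Verdict: none (x = \frac{1}{8}): each listed identity misses the multisets {-\frac{5}{2}, 6} ; {-\frac{3}{4}}.

Key step: with t_0 = -\frac{4}{3}, the running product (C = -4/3, x = 1/8) telescopes to a rising factorial.
Term ratio: r(k) = \frac{1}{8} * (k-\frac{5}{2}) (k+6) / [(k-\frac{3}{4}) (k+1)] - poly over poly, x = \frac{1}{8} from leading terms; C = -\frac{4}{3} at k = 0.


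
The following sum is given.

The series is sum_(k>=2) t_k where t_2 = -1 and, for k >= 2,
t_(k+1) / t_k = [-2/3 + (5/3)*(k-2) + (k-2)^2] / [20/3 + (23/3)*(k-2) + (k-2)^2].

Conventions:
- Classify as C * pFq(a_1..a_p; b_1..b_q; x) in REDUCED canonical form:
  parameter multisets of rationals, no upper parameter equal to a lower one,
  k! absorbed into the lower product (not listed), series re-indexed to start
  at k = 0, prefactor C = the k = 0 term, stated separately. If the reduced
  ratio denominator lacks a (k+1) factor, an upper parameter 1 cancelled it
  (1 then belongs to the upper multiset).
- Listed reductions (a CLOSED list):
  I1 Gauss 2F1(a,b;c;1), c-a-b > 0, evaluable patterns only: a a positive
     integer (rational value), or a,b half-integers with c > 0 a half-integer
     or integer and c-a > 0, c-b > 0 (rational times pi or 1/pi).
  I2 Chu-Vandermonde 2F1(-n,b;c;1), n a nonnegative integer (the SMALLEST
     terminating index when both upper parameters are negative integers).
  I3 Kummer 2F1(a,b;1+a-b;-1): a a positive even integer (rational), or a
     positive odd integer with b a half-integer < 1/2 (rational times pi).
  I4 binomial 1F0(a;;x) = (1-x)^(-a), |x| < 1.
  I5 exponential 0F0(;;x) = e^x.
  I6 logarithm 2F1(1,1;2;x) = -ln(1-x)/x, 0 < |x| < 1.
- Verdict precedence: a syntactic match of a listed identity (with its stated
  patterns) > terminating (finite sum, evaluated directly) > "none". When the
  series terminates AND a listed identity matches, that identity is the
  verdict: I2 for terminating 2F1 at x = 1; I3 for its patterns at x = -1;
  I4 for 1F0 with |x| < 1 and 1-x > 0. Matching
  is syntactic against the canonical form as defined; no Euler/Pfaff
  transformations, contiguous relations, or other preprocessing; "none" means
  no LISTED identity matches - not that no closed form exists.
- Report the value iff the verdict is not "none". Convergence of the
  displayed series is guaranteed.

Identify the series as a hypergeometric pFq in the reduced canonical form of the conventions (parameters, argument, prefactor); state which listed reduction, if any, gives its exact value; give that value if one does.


This is -1 * 2F1(-1/3, 2; 20/3; 1) in reduced canonical form. Verdict: Gauss's theorem (I1) applies (x = 1: the Gamma ratio telescopes since c-a-b = 5 > 0 and a = 2 in Z>0). Its exact value is -119/135.

First insight: t_0 being -1, roots of the ratio polynomials (C = -1, x = 1) are the negated parameters.
Ratio: r(k) = 1 * (k-1/3) (k+2) / [(k+20/3) (k+1)] - rational in k. x = 1; t_0 = -1; negate the roots.


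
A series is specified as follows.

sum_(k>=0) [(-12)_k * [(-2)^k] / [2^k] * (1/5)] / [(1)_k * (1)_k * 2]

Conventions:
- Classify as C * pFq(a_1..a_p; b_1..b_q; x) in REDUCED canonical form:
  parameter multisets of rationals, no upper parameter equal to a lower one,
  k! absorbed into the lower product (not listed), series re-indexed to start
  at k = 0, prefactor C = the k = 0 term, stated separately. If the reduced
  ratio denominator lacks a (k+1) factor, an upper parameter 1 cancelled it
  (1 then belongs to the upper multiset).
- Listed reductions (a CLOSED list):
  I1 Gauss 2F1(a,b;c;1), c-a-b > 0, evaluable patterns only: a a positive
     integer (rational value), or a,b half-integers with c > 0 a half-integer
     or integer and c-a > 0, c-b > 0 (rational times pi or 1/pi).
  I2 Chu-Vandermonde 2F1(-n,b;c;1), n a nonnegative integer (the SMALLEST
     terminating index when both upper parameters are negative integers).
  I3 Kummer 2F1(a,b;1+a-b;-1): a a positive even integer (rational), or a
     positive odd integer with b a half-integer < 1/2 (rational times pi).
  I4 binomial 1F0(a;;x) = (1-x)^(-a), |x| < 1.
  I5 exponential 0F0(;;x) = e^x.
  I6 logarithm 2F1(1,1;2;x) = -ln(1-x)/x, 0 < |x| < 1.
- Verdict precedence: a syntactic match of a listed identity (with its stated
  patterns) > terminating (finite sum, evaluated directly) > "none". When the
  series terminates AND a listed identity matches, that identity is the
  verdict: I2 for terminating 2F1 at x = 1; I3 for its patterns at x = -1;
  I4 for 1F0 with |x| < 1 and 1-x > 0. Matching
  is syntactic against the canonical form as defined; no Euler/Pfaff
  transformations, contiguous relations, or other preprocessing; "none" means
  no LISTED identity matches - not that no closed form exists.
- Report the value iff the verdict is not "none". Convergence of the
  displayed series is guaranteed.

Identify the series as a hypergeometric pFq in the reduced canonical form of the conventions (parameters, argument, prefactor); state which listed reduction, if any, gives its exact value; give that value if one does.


x = -1 here; the reduced form reads 1F1, upper {-12}, lower {1}, C = 1/10. Verdict: terminating (-12 upstairs). 13 nonzero terms in all; added directly. Hence: 53334454417/4790016000.

Structural cue: t_0 being 1/10, (1)_k (prefactor 1/10) is k! itself.
Consecutive-term ratio: r(k) = (-1) * (k-12) / [(k+1) (k+1)] - rational in k. x = (-1); t_0 = 1/10; negate the roots.


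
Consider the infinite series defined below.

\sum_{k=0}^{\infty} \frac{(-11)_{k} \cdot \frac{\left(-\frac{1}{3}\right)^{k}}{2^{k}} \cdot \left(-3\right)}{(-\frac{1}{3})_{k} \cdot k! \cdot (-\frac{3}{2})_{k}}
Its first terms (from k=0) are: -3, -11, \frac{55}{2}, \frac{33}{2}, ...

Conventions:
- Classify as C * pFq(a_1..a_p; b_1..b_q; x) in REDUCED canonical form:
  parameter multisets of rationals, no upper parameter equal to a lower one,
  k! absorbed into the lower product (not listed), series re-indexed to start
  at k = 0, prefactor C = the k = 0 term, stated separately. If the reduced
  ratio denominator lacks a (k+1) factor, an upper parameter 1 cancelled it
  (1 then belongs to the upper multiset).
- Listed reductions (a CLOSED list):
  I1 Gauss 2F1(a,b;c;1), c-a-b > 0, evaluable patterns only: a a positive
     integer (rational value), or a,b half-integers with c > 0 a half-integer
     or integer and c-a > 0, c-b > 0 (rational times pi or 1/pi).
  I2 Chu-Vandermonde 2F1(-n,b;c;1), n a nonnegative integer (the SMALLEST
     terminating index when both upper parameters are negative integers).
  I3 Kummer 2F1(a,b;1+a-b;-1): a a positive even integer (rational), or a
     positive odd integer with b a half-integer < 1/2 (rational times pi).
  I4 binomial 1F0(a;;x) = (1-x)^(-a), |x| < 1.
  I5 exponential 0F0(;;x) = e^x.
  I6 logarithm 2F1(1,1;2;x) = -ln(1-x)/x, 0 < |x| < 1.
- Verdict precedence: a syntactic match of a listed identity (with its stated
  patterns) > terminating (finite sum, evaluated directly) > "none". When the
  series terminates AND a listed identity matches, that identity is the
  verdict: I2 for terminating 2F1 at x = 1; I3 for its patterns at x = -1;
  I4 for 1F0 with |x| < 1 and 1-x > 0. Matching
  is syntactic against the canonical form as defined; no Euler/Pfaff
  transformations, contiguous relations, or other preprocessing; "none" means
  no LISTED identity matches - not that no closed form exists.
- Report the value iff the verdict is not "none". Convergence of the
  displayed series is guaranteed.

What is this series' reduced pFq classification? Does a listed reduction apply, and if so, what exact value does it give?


Reduced: x = -\frac{1}{6}, 1F2, upper = {-11}, lower = {-\frac{3}{2}, -\frac{1}{3}}, C = -3. Verdict: terminating - upper parameter -11 makes this a finite sum (last index 11), evaluated exactly. Exact value: \frac{728024467296862103}{23177846251560000}.

Structural cue: t_0 being -3, the two k-th powers (prefactor -3) combine into one argument.
Adjacent-term ratio: r(k) = -\frac{1}{6} * (k-11) / [(k-\frac{3}{2}) (k-\frac{1}{3}) (k+1)] ; factor over Q: parameters, x = -\frac{1}{6}, and C = -3.


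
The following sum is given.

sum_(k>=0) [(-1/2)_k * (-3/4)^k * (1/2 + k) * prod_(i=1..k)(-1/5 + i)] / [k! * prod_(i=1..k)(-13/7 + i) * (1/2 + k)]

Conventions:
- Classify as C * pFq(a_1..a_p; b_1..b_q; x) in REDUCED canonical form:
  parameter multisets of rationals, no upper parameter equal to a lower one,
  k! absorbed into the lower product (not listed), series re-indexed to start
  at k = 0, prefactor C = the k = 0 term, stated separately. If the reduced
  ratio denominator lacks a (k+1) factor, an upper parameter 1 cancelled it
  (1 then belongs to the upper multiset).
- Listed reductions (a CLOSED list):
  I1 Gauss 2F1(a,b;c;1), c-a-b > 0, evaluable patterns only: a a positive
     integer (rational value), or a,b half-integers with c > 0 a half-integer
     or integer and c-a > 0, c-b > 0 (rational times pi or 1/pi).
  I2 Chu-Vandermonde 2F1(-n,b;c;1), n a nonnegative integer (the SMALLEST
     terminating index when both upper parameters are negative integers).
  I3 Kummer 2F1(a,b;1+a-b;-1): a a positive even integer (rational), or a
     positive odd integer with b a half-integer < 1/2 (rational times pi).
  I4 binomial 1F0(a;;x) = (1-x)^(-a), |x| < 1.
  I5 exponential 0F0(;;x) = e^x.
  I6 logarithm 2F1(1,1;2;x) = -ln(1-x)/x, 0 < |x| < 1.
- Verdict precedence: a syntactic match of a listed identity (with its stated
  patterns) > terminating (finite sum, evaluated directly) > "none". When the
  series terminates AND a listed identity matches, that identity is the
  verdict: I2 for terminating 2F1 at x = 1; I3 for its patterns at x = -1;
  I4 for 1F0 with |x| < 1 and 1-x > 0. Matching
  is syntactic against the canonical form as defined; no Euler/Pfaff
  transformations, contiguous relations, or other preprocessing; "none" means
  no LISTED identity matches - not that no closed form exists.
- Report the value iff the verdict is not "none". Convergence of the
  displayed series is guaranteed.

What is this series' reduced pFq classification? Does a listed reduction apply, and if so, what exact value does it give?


The tell: t_0 = 1 here, and the lower running product (prefactor 1) is a rising factorial.
Step ratio: r(k) = (-3/4) * (k-1/2) (k+4/5) / [(k-6/7) (k+1)] - rational; roots negated = parameters, x = (-3/4), C = 1.

Canonical form: C = 1 times 2F1 with upper {-1/2, 4/5}, lower {-6/7}, x = -3/4. Verdict: none. No listed pattern accepts 2F1(-1/2, 4/5; -6/7; -3/4).


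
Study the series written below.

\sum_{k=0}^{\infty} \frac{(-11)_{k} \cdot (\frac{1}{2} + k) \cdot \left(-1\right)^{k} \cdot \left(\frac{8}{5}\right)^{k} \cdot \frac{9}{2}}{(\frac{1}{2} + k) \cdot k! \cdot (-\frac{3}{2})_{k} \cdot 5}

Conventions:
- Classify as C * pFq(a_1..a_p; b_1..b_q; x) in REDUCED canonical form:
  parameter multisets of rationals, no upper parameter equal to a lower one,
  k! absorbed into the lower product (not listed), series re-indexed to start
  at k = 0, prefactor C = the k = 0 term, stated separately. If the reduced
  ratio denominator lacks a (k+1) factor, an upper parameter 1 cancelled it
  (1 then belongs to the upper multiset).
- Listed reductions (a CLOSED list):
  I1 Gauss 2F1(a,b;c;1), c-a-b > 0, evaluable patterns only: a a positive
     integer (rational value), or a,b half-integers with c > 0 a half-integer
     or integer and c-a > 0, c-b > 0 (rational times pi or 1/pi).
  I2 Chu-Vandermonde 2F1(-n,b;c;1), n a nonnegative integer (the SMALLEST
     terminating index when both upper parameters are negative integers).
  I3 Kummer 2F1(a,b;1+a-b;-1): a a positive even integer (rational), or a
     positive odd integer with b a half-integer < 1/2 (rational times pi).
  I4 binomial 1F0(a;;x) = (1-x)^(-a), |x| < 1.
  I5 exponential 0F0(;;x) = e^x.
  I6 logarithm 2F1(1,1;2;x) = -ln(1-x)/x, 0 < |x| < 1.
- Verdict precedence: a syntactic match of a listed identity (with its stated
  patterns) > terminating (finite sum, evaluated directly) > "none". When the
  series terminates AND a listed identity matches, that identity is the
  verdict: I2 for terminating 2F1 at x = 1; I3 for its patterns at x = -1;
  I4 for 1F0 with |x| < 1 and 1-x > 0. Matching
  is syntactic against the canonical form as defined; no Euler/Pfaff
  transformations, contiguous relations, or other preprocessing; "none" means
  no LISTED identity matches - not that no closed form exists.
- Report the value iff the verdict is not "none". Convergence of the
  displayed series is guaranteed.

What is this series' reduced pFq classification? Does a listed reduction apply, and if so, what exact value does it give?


x = -\frac{8}{5} here; the reduced form reads 1F1, upper {-11}, lower {-\frac{3}{2}}, C = \frac{9}{10}. Verdict: terminating (-11 upstairs). 12 nonzero terms in all; added directly. Value: \frac{905943798789571577}{89025878906250}.

Key step: with t_0 = \frac{9}{10}, k + 1/2 divides numerator and denominator alike; C = 9/10 after cancelling.
Adjacent-term ratio: r(k) = -\frac{8}{5} * (k-11) / [(k-\frac{3}{2}) (k+1)] - rational; roots negated = parameters, x = -\frac{8}{5}, C = \frac{9}{10}.
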